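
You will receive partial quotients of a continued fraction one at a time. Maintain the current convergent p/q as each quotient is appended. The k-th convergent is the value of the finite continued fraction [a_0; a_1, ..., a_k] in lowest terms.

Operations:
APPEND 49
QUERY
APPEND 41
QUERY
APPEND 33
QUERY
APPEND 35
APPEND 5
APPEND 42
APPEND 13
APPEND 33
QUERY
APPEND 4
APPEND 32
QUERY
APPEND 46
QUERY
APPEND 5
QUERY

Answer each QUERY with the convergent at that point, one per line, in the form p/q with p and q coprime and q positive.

APPEND 49: p_0 = 49·1 + 0 = 49, q_0 = 49·0 + 1 = 1 → 49/1
APPEND 41: p_1 = 41·49 + 1 = 2010, q_1 = 41·1 + 0 = 41 → 2010/41
APPEND 33: p_2 = 33·2010 + 49 = 66379, q_2 = 33·41 + 1 = 1354 → 66379/1354
APPEND 35: p_3 = 35·66379 + 2010 = 2325275, q_3 = 35·1354 + 41 = 47431 → 2325275/47431
APPEND 5: p_4 = 5·2325275 + 66379 = 11692754, q_4 = 5·47431 + 1354 = 238509 → 11692754/238509
APPEND 42: p_5 = 42·11692754 + 2325275 = 493420943, q_5 = 42·238509 + 47431 = 10064809 → 493420943/10064809
APPEND 13: p_6 = 13·493420943 + 11692754 = 6426165013, q_6 = 13·10064809 + 238509 = 131081026 → 6426165013/131081026
APPEND 33: p_7 = 33·6426165013 + 493420943 = 212556866372, q_7 = 33·131081026 + 10064809 = 4335738667 → 212556866372/4335738667
APPEND 4: p_8 = 4·212556866372 + 6426165013 = 856653630501, q_8 = 4·4335738667 + 131081026 = 17474035694 → 856653630501/17474035694
APPEND 32: p_9 = 32·856653630501 + 212556866372 = 27625473042404, q_9 = 32·17474035694 + 4335738667 = 563504880875 → 27625473042404/563504880875
APPEND 46: p_10 = 46·27625473042404 + 856653630501 = 1271628413581085, q_10 = 46·563504880875 + 17474035694 = 25938698555944 → 1271628413581085/25938698555944
APPEND 5: p_11 = 5·1271628413581085 + 27625473042404 = 6385767540947829, q_11 = 5·25938698555944 + 563504880875 = 130256997660595 → 6385767540947829/130256997660595

49/1
2010/41
66379/1354
212556866372/4335738667
27625473042404/563504880875
1271628413581085/25938698555944
6385767540947829/130256997660595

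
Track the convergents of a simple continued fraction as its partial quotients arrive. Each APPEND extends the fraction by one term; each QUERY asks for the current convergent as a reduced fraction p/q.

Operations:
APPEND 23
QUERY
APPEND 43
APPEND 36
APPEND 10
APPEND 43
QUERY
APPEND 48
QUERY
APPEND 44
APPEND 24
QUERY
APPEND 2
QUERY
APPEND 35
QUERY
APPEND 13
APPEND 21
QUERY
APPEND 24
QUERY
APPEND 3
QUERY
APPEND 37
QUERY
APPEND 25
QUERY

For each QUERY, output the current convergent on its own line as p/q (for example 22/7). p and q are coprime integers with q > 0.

23/1
15413323/669468
740197124/32149997
782758279820/33998614061
1598100646419/69412497458
56716280904485/2463436025091
15573821081403689/676439133321552
374510615706093260/16266633280540889
1139105668199683469/49476338974944219
42521420339094381613/1846891175353476992
1064174614145559223794/46221755722811869019

APPEND 23: p_0 = 23·1 + 0 = 23, q_0 = 23·0 + 1 = 1 → 23/1
APPEND 43: p_1 = 43·23 + 1 = 990, q_1 = 43·1 + 0 = 43 → 990/43
APPEND 36: p_2 = 36·990 + 23 = 35663, q_2 = 36·43 + 1 = 1549 → 35663/1549
APPEND 10: p_3 = 10·35663 + 990 = 357620, q_3 = 10·1549 + 43 = 15533 → 357620/15533
APPEND 43: p_4 = 43·357620 + 35663 = 15413323, q_4 = 43·15533 + 1549 = 669468 → 15413323/669468
APPEND 48: p_5 = 48·15413323 + 357620 = 740197124, q_5 = 48·669468 + 15533 = 32149997 → 740197124/32149997
APPEND 44: p_6 = 44·740197124 + 15413323 = 32584086779, q_6 = 44·32149997 + 669468 = 1415269336 → 32584086779/1415269336
APPEND 24: p_7 = 24·32584086779 + 740197124 = 782758279820, q_7 = 24·1415269336 + 32149997 = 33998614061 → 782758279820/33998614061
APPEND 2: p_8 = 2·782758279820 + 32584086779 = 1598100646419, q_8 = 2·33998614061 + 1415269336 = 69412497458 → 1598100646419/69412497458
APPEND 35: p_9 = 35·1598100646419 + 782758279820 = 56716280904485, q_9 = 35·69412497458 + 33998614061 = 2463436025091 → 56716280904485/2463436025091
APPEND 13: p_10 = 13·56716280904485 + 1598100646419 = 738909752404724, q_10 = 13·2463436025091 + 69412497458 = 32094080823641 → 738909752404724/32094080823641
APPEND 21: p_11 = 21·738909752404724 + 56716280904485 = 15573821081403689, q_11 = 21·32094080823641 + 2463436025091 = 676439133321552 → 15573821081403689/676439133321552
APPEND 24: p_12 = 24·15573821081403689 + 738909752404724 = 374510615706093260, q_12 = 24·676439133321552 + 32094080823641 = 16266633280540889 → 374510615706093260/16266633280540889
APPEND 3: p_13 = 3·374510615706093260 + 15573821081403689 = 1139105668199683469, q_13 = 3·16266633280540889 + 676439133321552 = 49476338974944219 → 1139105668199683469/49476338974944219
APPEND 37: p_14 = 37·1139105668199683469 + 374510615706093260 = 42521420339094381613, q_14 = 37·49476338974944219 + 16266633280540889 = 1846891175353476992 → 42521420339094381613/1846891175353476992
APPEND 25: p_15 = 25·42521420339094381613 + 1139105668199683469 = 1064174614145559223794, q_15 = 25·1846891175353476992 + 49476338974944219 = 46221755722811869019 → 1064174614145559223794/46221755722811869019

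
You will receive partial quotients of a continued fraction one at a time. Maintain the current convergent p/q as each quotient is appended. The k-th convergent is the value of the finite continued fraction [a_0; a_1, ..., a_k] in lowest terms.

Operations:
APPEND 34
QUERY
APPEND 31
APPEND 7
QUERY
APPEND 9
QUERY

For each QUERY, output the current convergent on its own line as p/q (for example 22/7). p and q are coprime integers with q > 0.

34/1
7419/218
67826/1993

APPEND 34: p_0 = 34·1 + 0 = 34, q_0 = 34·0 + 1 = 1 → 34/1
APPEND 31: p_1 = 31·34 + 1 = 1055, q_1 = 31·1 + 0 = 31 → 1055/31
APPEND 7: p_2 = 7·1055 + 34 = 7419, q_2 = 7·31 + 1 = 218 → 7419/218
APPEND 9: p_3 = 9·7419 + 1055 = 67826, q_3 = 9·218 + 31 = 1993 → 67826/1993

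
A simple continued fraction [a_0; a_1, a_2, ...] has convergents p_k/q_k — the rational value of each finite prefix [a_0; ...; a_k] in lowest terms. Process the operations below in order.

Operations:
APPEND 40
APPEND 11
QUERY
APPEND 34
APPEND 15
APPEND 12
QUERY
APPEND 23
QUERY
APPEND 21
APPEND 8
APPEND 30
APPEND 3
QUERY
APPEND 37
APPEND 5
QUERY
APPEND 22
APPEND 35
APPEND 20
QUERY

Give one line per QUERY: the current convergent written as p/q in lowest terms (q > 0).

APPEND 40: p_0 = 40·1 + 0 = 40, q_0 = 40·0 + 1 = 1 → 40/1
APPEND 11: p_1 = 11·40 + 1 = 441, q_1 = 11·1 + 0 = 11 → 441/11
APPEND 34: p_2 = 34·441 + 40 = 15034, q_2 = 34·11 + 1 = 375 → 15034/375
APPEND 15: p_3 = 15·15034 + 441 = 225951, q_3 = 15·375 + 11 = 5636 → 225951/5636
APPEND 12: p_4 = 12·225951 + 15034 = 2726446, q_4 = 12·5636 + 375 = 68007 → 2726446/68007
APPEND 23: p_5 = 23·2726446 + 225951 = 62934209, q_5 = 23·68007 + 5636 = 1569797 → 62934209/1569797
APPEND 21: p_6 = 21·62934209 + 2726446 = 1324344835, q_6 = 21·1569797 + 68007 = 33033744 → 1324344835/33033744
APPEND 8: p_7 = 8·1324344835 + 62934209 = 10657692889, q_7 = 8·33033744 + 1569797 = 265839749 → 10657692889/265839749
APPEND 30: p_8 = 30·10657692889 + 1324344835 = 321055131505, q_8 = 30·265839749 + 33033744 = 8008226214 → 321055131505/8008226214
APPEND 3: p_9 = 3·321055131505 + 10657692889 = 973823087404, q_9 = 3·8008226214 + 265839749 = 24290518391 → 973823087404/24290518391
APPEND 37: p_10 = 37·973823087404 + 321055131505 = 36352509365453, q_10 = 37·24290518391 + 8008226214 = 906757406681 → 36352509365453/906757406681
APPEND 5: p_11 = 5·36352509365453 + 973823087404 = 182736369914669, q_11 = 5·906757406681 + 24290518391 = 4558077551796 → 182736369914669/4558077551796
APPEND 22: p_12 = 22·182736369914669 + 36352509365453 = 4056552647488171, q_12 = 22·4558077551796 + 906757406681 = 101184463546193 → 4056552647488171/101184463546193
APPEND 35: p_13 = 35·4056552647488171 + 182736369914669 = 142162079032000654, q_13 = 35·101184463546193 + 4558077551796 = 3546014301668551 → 142162079032000654/3546014301668551
APPEND 20: p_14 = 20·142162079032000654 + 4056552647488171 = 2847298133287501251, q_14 = 20·3546014301668551 + 101184463546193 = 71021470496917213 → 2847298133287501251/71021470496917213

441/11
2726446/68007
62934209/1569797
973823087404/24290518391
182736369914669/4558077551796
2847298133287501251/71021470496917213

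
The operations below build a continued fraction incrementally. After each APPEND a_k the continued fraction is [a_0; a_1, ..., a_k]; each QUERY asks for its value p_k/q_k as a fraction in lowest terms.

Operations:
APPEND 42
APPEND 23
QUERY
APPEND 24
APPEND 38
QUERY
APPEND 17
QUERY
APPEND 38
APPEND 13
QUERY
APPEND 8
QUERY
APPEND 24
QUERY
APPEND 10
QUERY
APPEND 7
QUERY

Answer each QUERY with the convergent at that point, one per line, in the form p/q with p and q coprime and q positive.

APPEND 42: p_0 = 42·1 + 0 = 42, q_0 = 42·0 + 1 = 1 → 42/1
APPEND 23: p_1 = 23·42 + 1 = 967, q_1 = 23·1 + 0 = 23 → 967/23
APPEND 24: p_2 = 24·967 + 42 = 23250, q_2 = 24·23 + 1 = 553 → 23250/553
APPEND 38: p_3 = 38·23250 + 967 = 884467, q_3 = 38·553 + 23 = 21037 → 884467/21037
APPEND 17: p_4 = 17·884467 + 23250 = 15059189, q_4 = 17·21037 + 553 = 358182 → 15059189/358182
APPEND 38: p_5 = 38·15059189 + 884467 = 573133649, q_5 = 38·358182 + 21037 = 13631953 → 573133649/13631953
APPEND 13: p_6 = 13·573133649 + 15059189 = 7465796626, q_6 = 13·13631953 + 358182 = 177573571 → 7465796626/177573571
APPEND 8: p_7 = 8·7465796626 + 573133649 = 60299506657, q_7 = 8·177573571 + 13631953 = 1434220521 → 60299506657/1434220521
APPEND 24: p_8 = 24·60299506657 + 7465796626 = 1454653956394, q_8 = 24·1434220521 + 177573571 = 34598866075 → 1454653956394/34598866075
APPEND 10: p_9 = 10·1454653956394 + 60299506657 = 14606839070597, q_9 = 10·34598866075 + 1434220521 = 347422881271 → 14606839070597/347422881271
APPEND 7: p_10 = 7·14606839070597 + 1454653956394 = 103702527450573, q_10 = 7·347422881271 + 34598866075 = 2466559034972 → 103702527450573/2466559034972

967/23
884467/21037
15059189/358182
7465796626/177573571
60299506657/1434220521
1454653956394/34598866075
14606839070597/347422881271
103702527450573/2466559034972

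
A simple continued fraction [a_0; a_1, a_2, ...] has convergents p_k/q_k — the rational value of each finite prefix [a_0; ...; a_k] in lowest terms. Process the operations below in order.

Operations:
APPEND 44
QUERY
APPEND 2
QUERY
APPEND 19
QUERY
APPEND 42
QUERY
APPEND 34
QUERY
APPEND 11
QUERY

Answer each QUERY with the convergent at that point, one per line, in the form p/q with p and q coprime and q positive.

APPEND 44: p_0 = 44·1 + 0 = 44, q_0 = 44·0 + 1 = 1 → 44/1
APPEND 2: p_1 = 2·44 + 1 = 89, q_1 = 2·1 + 0 = 2 → 89/2
APPEND 19: p_2 = 19·89 + 44 = 1735, q_2 = 19·2 + 1 = 39 → 1735/39
APPEND 42: p_3 = 42·1735 + 89 = 72959, q_3 = 42·39 + 2 = 1640 → 72959/1640
APPEND 34: p_4 = 34·72959 + 1735 = 2482341, q_4 = 34·1640 + 39 = 55799 → 2482341/55799
APPEND 11: p_5 = 11·2482341 + 72959 = 27378710, q_5 = 11·55799 + 1640 = 615429 → 27378710/615429

44/1
89/2
1735/39
72959/1640
2482341/55799
27378710/615429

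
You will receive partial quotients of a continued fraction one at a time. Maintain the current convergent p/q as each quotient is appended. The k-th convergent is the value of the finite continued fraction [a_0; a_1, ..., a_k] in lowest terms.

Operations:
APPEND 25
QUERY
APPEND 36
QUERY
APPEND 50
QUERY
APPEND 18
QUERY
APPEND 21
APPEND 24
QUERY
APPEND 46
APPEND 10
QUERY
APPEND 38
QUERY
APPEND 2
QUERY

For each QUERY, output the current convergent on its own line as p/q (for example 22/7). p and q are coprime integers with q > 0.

25/1
901/36
45075/1801
812251/32454
411268555/16432494
189765827315/7582213084
7230036893846/288880675251
14649839615007/585343563586

APPEND 25: p_0 = 25·1 + 0 = 25, q_0 = 25·0 + 1 = 1 → 25/1
APPEND 36: p_1 = 36·25 + 1 = 901, q_1 = 36·1 + 0 = 36 → 901/36
APPEND 50: p_2 = 50·901 + 25 = 45075, q_2 = 50·36 + 1 = 1801 → 45075/1801
APPEND 18: p_3 = 18·45075 + 901 = 812251, q_3 = 18·1801 + 36 = 32454 → 812251/32454
APPEND 21: p_4 = 21·812251 + 45075 = 17102346, q_4 = 21·32454 + 1801 = 683335 → 17102346/683335
APPEND 24: p_5 = 24·17102346 + 812251 = 411268555, q_5 = 24·683335 + 32454 = 16432494 → 411268555/16432494
APPEND 46: p_6 = 46·411268555 + 17102346 = 18935455876, q_6 = 46·16432494 + 683335 = 756578059 → 18935455876/756578059
APPEND 10: p_7 = 10·18935455876 + 411268555 = 189765827315, q_7 = 10·756578059 + 16432494 = 7582213084 → 189765827315/7582213084
APPEND 38: p_8 = 38·189765827315 + 18935455876 = 7230036893846, q_8 = 38·7582213084 + 756578059 = 288880675251 → 7230036893846/288880675251
APPEND 2: p_9 = 2·7230036893846 + 189765827315 = 14649839615007, q_9 = 2·288880675251 + 7582213084 = 585343563586 → 14649839615007/585343563586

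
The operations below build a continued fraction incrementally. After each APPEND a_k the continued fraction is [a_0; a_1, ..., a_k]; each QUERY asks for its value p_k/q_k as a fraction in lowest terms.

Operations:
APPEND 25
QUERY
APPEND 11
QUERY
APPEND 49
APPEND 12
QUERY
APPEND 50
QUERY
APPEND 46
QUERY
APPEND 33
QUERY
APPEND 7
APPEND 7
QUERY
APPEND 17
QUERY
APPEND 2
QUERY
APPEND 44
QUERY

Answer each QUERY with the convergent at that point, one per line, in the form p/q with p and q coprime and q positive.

25/1
276/11
162864/6491
8156749/325090
375373318/14960631
12395476243/494025913
622401425376/24806020067
10667967938411/425175483161
21958337302198/875156986389
976834809235123/38932082884277

APPEND 25: p_0 = 25·1 + 0 = 25, q_0 = 25·0 + 1 = 1 → 25/1
APPEND 11: p_1 = 11·25 + 1 = 276, q_1 = 11·1 + 0 = 11 → 276/11
APPEND 49: p_2 = 49·276 + 25 = 13549, q_2 = 49·11 + 1 = 540 → 13549/540
APPEND 12: p_3 = 12·13549 + 276 = 162864, q_3 = 12·540 + 11 = 6491 → 162864/6491
APPEND 50: p_4 = 50·162864 + 13549 = 8156749, q_4 = 50·6491 + 540 = 325090 → 8156749/325090
APPEND 46: p_5 = 46·8156749 + 162864 = 375373318, q_5 = 46·325090 + 6491 = 14960631 → 375373318/14960631
APPEND 33: p_6 = 33·375373318 + 8156749 = 12395476243, q_6 = 33·14960631 + 325090 = 494025913 → 12395476243/494025913
APPEND 7: p_7 = 7·12395476243 + 375373318 = 87143707019, q_7 = 7·494025913 + 14960631 = 3473142022 → 87143707019/3473142022
APPEND 7: p_8 = 7·87143707019 + 12395476243 = 622401425376, q_8 = 7·3473142022 + 494025913 = 24806020067 → 622401425376/24806020067
APPEND 17: p_9 = 17·622401425376 + 87143707019 = 10667967938411, q_9 = 17·24806020067 + 3473142022 = 425175483161 → 10667967938411/425175483161
APPEND 2: p_10 = 2·10667967938411 + 622401425376 = 21958337302198, q_10 = 2·425175483161 + 24806020067 = 875156986389 → 21958337302198/875156986389
APPEND 44: p_11 = 44·21958337302198 + 10667967938411 = 976834809235123, q_11 = 44·875156986389 + 425175483161 = 38932082884277 → 976834809235123/38932082884277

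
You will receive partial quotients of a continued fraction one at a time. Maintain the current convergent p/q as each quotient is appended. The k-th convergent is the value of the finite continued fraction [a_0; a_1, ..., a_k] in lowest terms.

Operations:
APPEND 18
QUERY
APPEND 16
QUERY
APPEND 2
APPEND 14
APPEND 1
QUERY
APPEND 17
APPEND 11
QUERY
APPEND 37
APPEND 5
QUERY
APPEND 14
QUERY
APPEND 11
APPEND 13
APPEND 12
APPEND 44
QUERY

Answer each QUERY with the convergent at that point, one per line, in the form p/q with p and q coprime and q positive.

18/1
289/16
9229/511
1830015/101326
341210420/18892461
4844821961/268252681
373765568847080/20695005248041

APPEND 18: p_0 = 18·1 + 0 = 18, q_0 = 18·0 + 1 = 1 → 18/1
APPEND 16: p_1 = 16·18 + 1 = 289, q_1 = 16·1 + 0 = 16 → 289/16
APPEND 2: p_2 = 2·289 + 18 = 596, q_2 = 2·16 + 1 = 33 → 596/33
APPEND 14: p_3 = 14·596 + 289 = 8633, q_3 = 14·33 + 16 = 478 → 8633/478
APPEND 1: p_4 = 1·8633 + 596 = 9229, q_4 = 1·478 + 33 = 511 → 9229/511
APPEND 17: p_5 = 17·9229 + 8633 = 165526, q_5 = 17·511 + 478 = 9165 → 165526/9165
APPEND 11: p_6 = 11·165526 + 9229 = 1830015, q_6 = 11·9165 + 511 = 101326 → 1830015/101326
APPEND 37: p_7 = 37·1830015 + 165526 = 67876081, q_7 = 37·101326 + 9165 = 3758227 → 67876081/3758227
APPEND 5: p_8 = 5·67876081 + 1830015 = 341210420, q_8 = 5·3758227 + 101326 = 18892461 → 341210420/18892461
APPEND 14: p_9 = 14·341210420 + 67876081 = 4844821961, q_9 = 14·18892461 + 3758227 = 268252681 → 4844821961/268252681
APPEND 11: p_10 = 11·4844821961 + 341210420 = 53634251991, q_10 = 11·268252681 + 18892461 = 2969671952 → 53634251991/2969671952
APPEND 13: p_11 = 13·53634251991 + 4844821961 = 702090097844, q_11 = 13·2969671952 + 268252681 = 38873988057 → 702090097844/38873988057
APPEND 12: p_12 = 12·702090097844 + 53634251991 = 8478715426119, q_12 = 12·38873988057 + 2969671952 = 469457528636 → 8478715426119/469457528636
APPEND 44: p_13 = 44·8478715426119 + 702090097844 = 373765568847080, q_13 = 44·469457528636 + 38873988057 = 20695005248041 → 373765568847080/20695005248041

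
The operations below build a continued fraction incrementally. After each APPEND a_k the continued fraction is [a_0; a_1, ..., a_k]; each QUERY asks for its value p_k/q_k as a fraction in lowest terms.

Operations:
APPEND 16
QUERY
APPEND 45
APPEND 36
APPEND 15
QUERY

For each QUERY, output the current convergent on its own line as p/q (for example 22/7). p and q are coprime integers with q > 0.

16/1
390301/24360

APPEND 16: p_0 = 16·1 + 0 = 16, q_0 = 16·0 + 1 = 1 → 16/1
APPEND 45: p_1 = 45·16 + 1 = 721, q_1 = 45·1 + 0 = 45 → 721/45
APPEND 36: p_2 = 36·721 + 16 = 25972, q_2 = 36·45 + 1 = 1621 → 25972/1621
APPEND 15: p_3 = 15·25972 + 721 = 390301, q_3 = 15·1621 + 45 = 24360 → 390301/24360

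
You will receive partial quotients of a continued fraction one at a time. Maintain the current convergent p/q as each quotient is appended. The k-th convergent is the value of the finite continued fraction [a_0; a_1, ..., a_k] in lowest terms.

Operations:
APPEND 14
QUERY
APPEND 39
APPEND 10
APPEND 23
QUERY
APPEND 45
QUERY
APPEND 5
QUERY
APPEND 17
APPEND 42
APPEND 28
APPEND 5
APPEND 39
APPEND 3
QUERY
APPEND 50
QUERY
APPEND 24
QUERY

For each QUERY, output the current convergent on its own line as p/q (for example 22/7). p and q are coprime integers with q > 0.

APPEND 14: p_0 = 14·1 + 0 = 14, q_0 = 14·0 + 1 = 1 → 14/1
APPEND 39: p_1 = 39·14 + 1 = 547, q_1 = 39·1 + 0 = 39 → 547/39
APPEND 10: p_2 = 10·547 + 14 = 5484, q_2 = 10·39 + 1 = 391 → 5484/391
APPEND 23: p_3 = 23·5484 + 547 = 126679, q_3 = 23·391 + 39 = 9032 → 126679/9032
APPEND 45: p_4 = 45·126679 + 5484 = 5706039, q_4 = 45·9032 + 391 = 406831 → 5706039/406831
APPEND 5: p_5 = 5·5706039 + 126679 = 28656874, q_5 = 5·406831 + 9032 = 2043187 → 28656874/2043187
APPEND 17: p_6 = 17·28656874 + 5706039 = 492872897, q_6 = 17·2043187 + 406831 = 35141010 → 492872897/35141010
APPEND 42: p_7 = 42·492872897 + 28656874 = 20729318548, q_7 = 42·35141010 + 2043187 = 1477965607 → 20729318548/1477965607
APPEND 28: p_8 = 28·20729318548 + 492872897 = 580913792241, q_8 = 28·1477965607 + 35141010 = 41418178006 → 580913792241/41418178006
APPEND 5: p_9 = 5·580913792241 + 20729318548 = 2925298279753, q_9 = 5·41418178006 + 1477965607 = 208568855637 → 2925298279753/208568855637
APPEND 39: p_10 = 39·2925298279753 + 580913792241 = 114667546702608, q_10 = 39·208568855637 + 41418178006 = 8175603547849 → 114667546702608/8175603547849
APPEND 3: p_11 = 3·114667546702608 + 2925298279753 = 346927938387577, q_11 = 3·8175603547849 + 208568855637 = 24735379499184 → 346927938387577/24735379499184
APPEND 50: p_12 = 50·346927938387577 + 114667546702608 = 17461064466081458, q_12 = 50·24735379499184 + 8175603547849 = 1244944578507049 → 17461064466081458/1244944578507049
APPEND 24: p_13 = 24·17461064466081458 + 346927938387577 = 419412475124342569, q_13 = 24·1244944578507049 + 24735379499184 = 29903405263668360 → 419412475124342569/29903405263668360

14/1
126679/9032
5706039/406831
28656874/2043187
346927938387577/24735379499184
17461064466081458/1244944578507049
419412475124342569/29903405263668360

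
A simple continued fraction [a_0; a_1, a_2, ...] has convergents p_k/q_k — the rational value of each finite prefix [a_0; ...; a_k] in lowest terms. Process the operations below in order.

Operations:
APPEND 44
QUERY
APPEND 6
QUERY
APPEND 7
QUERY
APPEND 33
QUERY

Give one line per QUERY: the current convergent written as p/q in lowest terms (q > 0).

APPEND 44: p_0 = 44·1 + 0 = 44, q_0 = 44·0 + 1 = 1 → 44/1
APPEND 6: p_1 = 6·44 + 1 = 265, q_1 = 6·1 + 0 = 6 → 265/6
APPEND 7: p_2 = 7·265 + 44 = 1899, q_2 = 7·6 + 1 = 43 → 1899/43
APPEND 33: p_3 = 33·1899 + 265 = 62932, q_3 = 33·43 + 6 = 1425 → 62932/1425

44/1
265/6
1899/43
62932/1425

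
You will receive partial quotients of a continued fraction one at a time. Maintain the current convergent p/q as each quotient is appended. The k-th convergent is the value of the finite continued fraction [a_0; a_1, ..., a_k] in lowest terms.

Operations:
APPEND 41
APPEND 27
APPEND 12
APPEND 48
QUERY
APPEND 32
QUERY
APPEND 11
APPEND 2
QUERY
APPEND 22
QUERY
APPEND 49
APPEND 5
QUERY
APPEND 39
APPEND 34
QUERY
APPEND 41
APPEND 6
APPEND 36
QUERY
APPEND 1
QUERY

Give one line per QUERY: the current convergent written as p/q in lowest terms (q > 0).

641284/15627
20534425/500389
473574343/11540201
10645155505/259404328
2621076125945/63871165693
3495918949728007/85189596851893
31251339437878276162/761541971103663269
32115447882791729549/782598823712966640

APPEND 41: p_0 = 41·1 + 0 = 41, q_0 = 41·0 + 1 = 1 → 41/1
APPEND 27: p_1 = 27·41 + 1 = 1108, q_1 = 27·1 + 0 = 27 → 1108/27
APPEND 12: p_2 = 12·1108 + 41 = 13337, q_2 = 12·27 + 1 = 325 → 13337/325
APPEND 48: p_3 = 48·13337 + 1108 = 641284, q_3 = 48·325 + 27 = 15627 → 641284/15627
APPEND 32: p_4 = 32·641284 + 13337 = 20534425, q_4 = 32·15627 + 325 = 500389 → 20534425/500389
APPEND 11: p_5 = 11·20534425 + 641284 = 226519959, q_5 = 11·500389 + 15627 = 5519906 → 226519959/5519906
APPEND 2: p_6 = 2·226519959 + 20534425 = 473574343, q_6 = 2·5519906 + 500389 = 11540201 → 473574343/11540201
APPEND 22: p_7 = 22·473574343 + 226519959 = 10645155505, q_7 = 22·11540201 + 5519906 = 259404328 → 10645155505/259404328
APPEND 49: p_8 = 49·10645155505 + 473574343 = 522086194088, q_8 = 49·259404328 + 11540201 = 12722352273 → 522086194088/12722352273
APPEND 5: p_9 = 5·522086194088 + 10645155505 = 2621076125945, q_9 = 5·12722352273 + 259404328 = 63871165693 → 2621076125945/63871165693
APPEND 39: p_10 = 39·2621076125945 + 522086194088 = 102744055105943, q_10 = 39·63871165693 + 12722352273 = 2503697814300 → 102744055105943/2503697814300
APPEND 34: p_11 = 34·102744055105943 + 2621076125945 = 3495918949728007, q_11 = 34·2503697814300 + 63871165693 = 85189596851893 → 3495918949728007/85189596851893
APPEND 41: p_12 = 41·3495918949728007 + 102744055105943 = 143435420993954230, q_12 = 41·85189596851893 + 2503697814300 = 3495277168741913 → 143435420993954230/3495277168741913
APPEND 6: p_13 = 6·143435420993954230 + 3495918949728007 = 864108444913453387, q_13 = 6·3495277168741913 + 85189596851893 = 21056852609303371 → 864108444913453387/21056852609303371
APPEND 36: p_14 = 36·864108444913453387 + 143435420993954230 = 31251339437878276162, q_14 = 36·21056852609303371 + 3495277168741913 = 761541971103663269 → 31251339437878276162/761541971103663269
APPEND 1: p_15 = 1·31251339437878276162 + 864108444913453387 = 32115447882791729549, q_15 = 1·761541971103663269 + 21056852609303371 = 782598823712966640 → 32115447882791729549/782598823712966640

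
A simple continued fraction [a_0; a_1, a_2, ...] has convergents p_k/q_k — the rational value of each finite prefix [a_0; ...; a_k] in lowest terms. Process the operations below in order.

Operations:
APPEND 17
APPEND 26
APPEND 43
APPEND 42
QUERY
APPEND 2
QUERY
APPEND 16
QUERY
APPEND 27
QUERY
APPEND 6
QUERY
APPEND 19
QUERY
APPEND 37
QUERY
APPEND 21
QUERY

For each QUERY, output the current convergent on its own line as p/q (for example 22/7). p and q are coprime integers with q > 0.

APPEND 17: p_0 = 17·1 + 0 = 17, q_0 = 17·0 + 1 = 1 → 17/1
APPEND 26: p_1 = 26·17 + 1 = 443, q_1 = 26·1 + 0 = 26 → 443/26
APPEND 43: p_2 = 43·443 + 17 = 19066, q_2 = 43·26 + 1 = 1119 → 19066/1119
APPEND 42: p_3 = 42·19066 + 443 = 801215, q_3 = 42·1119 + 26 = 47024 → 801215/47024
APPEND 2: p_4 = 2·801215 + 19066 = 1621496, q_4 = 2·47024 + 1119 = 95167 → 1621496/95167
APPEND 16: p_5 = 16·1621496 + 801215 = 26745151, q_5 = 16·95167 + 47024 = 1569696 → 26745151/1569696
APPEND 27: p_6 = 27·26745151 + 1621496 = 723740573, q_6 = 27·1569696 + 95167 = 42476959 → 723740573/42476959
APPEND 6: p_7 = 6·723740573 + 26745151 = 4369188589, q_7 = 6·42476959 + 1569696 = 256431450 → 4369188589/256431450
APPEND 19: p_8 = 19·4369188589 + 723740573 = 83738323764, q_8 = 19·256431450 + 42476959 = 4914674509 → 83738323764/4914674509
APPEND 37: p_9 = 37·83738323764 + 4369188589 = 3102687167857, q_9 = 37·4914674509 + 256431450 = 182099388283 → 3102687167857/182099388283
APPEND 21: p_10 = 21·3102687167857 + 83738323764 = 65240168848761, q_10 = 21·182099388283 + 4914674509 = 3829001828452 → 65240168848761/3829001828452

801215/47024
1621496/95167
26745151/1569696
723740573/42476959
4369188589/256431450
83738323764/4914674509
3102687167857/182099388283
65240168848761/3829001828452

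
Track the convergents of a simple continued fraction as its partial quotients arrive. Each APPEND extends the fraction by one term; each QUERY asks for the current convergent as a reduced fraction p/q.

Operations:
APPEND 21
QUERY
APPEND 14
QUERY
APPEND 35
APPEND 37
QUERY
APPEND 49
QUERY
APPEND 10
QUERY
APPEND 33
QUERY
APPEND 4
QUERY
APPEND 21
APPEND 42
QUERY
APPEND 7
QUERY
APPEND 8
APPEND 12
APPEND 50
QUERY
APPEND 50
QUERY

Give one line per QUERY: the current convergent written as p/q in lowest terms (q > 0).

21/1
295/14
383097/18181
18782099/891360
188204087/8931781
6229516970/295640133
25106271967/1191492313
22430477859601/1064504597965
157546806245484/7476849164461
778843101934181473/36962300504328503
38957706302649200810/1848853053640553447

APPEND 21: p_0 = 21·1 + 0 = 21, q_0 = 21·0 + 1 = 1 → 21/1
APPEND 14: p_1 = 14·21 + 1 = 295, q_1 = 14·1 + 0 = 14 → 295/14
APPEND 35: p_2 = 35·295 + 21 = 10346, q_2 = 35·14 + 1 = 491 → 10346/491
APPEND 37: p_3 = 37·10346 + 295 = 383097, q_3 = 37·491 + 14 = 18181 → 383097/18181
APPEND 49: p_4 = 49·383097 + 10346 = 18782099, q_4 = 49·18181 + 491 = 891360 → 18782099/891360
APPEND 10: p_5 = 10·18782099 + 383097 = 188204087, q_5 = 10·891360 + 18181 = 8931781 → 188204087/8931781
APPEND 33: p_6 = 33·188204087 + 18782099 = 6229516970, q_6 = 33·8931781 + 891360 = 295640133 → 6229516970/295640133
APPEND 4: p_7 = 4·6229516970 + 188204087 = 25106271967, q_7 = 4·295640133 + 8931781 = 1191492313 → 25106271967/1191492313
APPEND 21: p_8 = 21·25106271967 + 6229516970 = 533461228277, q_8 = 21·1191492313 + 295640133 = 25316978706 → 533461228277/25316978706
APPEND 42: p_9 = 42·533461228277 + 25106271967 = 22430477859601, q_9 = 42·25316978706 + 1191492313 = 1064504597965 → 22430477859601/1064504597965
APPEND 7: p_10 = 7·22430477859601 + 533461228277 = 157546806245484, q_10 = 7·1064504597965 + 25316978706 = 7476849164461 → 157546806245484/7476849164461
APPEND 8: p_11 = 8·157546806245484 + 22430477859601 = 1282804927823473, q_11 = 8·7476849164461 + 1064504597965 = 60879297913653 → 1282804927823473/60879297913653
APPEND 12: p_12 = 12·1282804927823473 + 157546806245484 = 15551205940127160, q_12 = 12·60879297913653 + 7476849164461 = 738028424128297 → 15551205940127160/738028424128297
APPEND 50: p_13 = 50·15551205940127160 + 1282804927823473 = 778843101934181473, q_13 = 50·738028424128297 + 60879297913653 = 36962300504328503 → 778843101934181473/36962300504328503
APPEND 50: p_14 = 50·778843101934181473 + 15551205940127160 = 38957706302649200810, q_14 = 50·36962300504328503 + 738028424128297 = 1848853053640553447 → 38957706302649200810/1848853053640553447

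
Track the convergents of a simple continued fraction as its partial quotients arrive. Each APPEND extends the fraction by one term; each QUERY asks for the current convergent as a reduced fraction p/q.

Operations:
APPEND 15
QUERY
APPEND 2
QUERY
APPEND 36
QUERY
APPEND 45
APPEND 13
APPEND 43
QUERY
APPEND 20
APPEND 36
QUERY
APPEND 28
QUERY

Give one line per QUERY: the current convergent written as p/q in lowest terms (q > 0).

APPEND 15: p_0 = 15·1 + 0 = 15, q_0 = 15·0 + 1 = 1 → 15/1
APPEND 2: p_1 = 2·15 + 1 = 31, q_1 = 2·1 + 0 = 2 → 31/2
APPEND 36: p_2 = 36·31 + 15 = 1131, q_2 = 36·2 + 1 = 73 → 1131/73
APPEND 45: p_3 = 45·1131 + 31 = 50926, q_3 = 45·73 + 2 = 3287 → 50926/3287
APPEND 13: p_4 = 13·50926 + 1131 = 663169, q_4 = 13·3287 + 73 = 42804 → 663169/42804
APPEND 43: p_5 = 43·663169 + 50926 = 28567193, q_5 = 43·42804 + 3287 = 1843859 → 28567193/1843859
APPEND 20: p_6 = 20·28567193 + 663169 = 572007029, q_6 = 20·1843859 + 42804 = 36919984 → 572007029/36919984
APPEND 36: p_7 = 36·572007029 + 28567193 = 20620820237, q_7 = 36·36919984 + 1843859 = 1330963283 → 20620820237/1330963283
APPEND 28: p_8 = 28·20620820237 + 572007029 = 577954973665, q_8 = 28·1330963283 + 36919984 = 37303891908 → 577954973665/37303891908

15/1
31/2
1131/73
28567193/1843859
20620820237/1330963283
577954973665/37303891908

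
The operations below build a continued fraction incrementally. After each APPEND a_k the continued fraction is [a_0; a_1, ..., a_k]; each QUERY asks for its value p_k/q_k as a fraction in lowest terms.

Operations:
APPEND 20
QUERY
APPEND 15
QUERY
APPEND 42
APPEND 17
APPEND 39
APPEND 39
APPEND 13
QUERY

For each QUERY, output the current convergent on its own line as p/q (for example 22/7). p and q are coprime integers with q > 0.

APPEND 20: p_0 = 20·1 + 0 = 20, q_0 = 20·0 + 1 = 1 → 20/1
APPEND 15: p_1 = 15·20 + 1 = 301, q_1 = 15·1 + 0 = 15 → 301/15
APPEND 42: p_2 = 42·301 + 20 = 12662, q_2 = 42·15 + 1 = 631 → 12662/631
APPEND 17: p_3 = 17·12662 + 301 = 215555, q_3 = 17·631 + 15 = 10742 → 215555/10742
APPEND 39: p_4 = 39·215555 + 12662 = 8419307, q_4 = 39·10742 + 631 = 419569 → 8419307/419569
APPEND 39: p_5 = 39·8419307 + 215555 = 328568528, q_5 = 39·419569 + 10742 = 16373933 → 328568528/16373933
APPEND 13: p_6 = 13·328568528 + 8419307 = 4279810171, q_6 = 13·16373933 + 419569 = 213280698 → 4279810171/213280698

20/1
301/15
4279810171/213280698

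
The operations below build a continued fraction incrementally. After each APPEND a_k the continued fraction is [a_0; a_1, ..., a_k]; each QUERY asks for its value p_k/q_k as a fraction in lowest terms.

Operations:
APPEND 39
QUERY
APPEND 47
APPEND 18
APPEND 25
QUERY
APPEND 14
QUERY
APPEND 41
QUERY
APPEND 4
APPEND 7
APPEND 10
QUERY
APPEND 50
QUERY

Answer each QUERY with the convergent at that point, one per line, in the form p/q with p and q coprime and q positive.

APPEND 39: p_0 = 39·1 + 0 = 39, q_0 = 39·0 + 1 = 1 → 39/1
APPEND 47: p_1 = 47·39 + 1 = 1834, q_1 = 47·1 + 0 = 47 → 1834/47
APPEND 18: p_2 = 18·1834 + 39 = 33051, q_2 = 18·47 + 1 = 847 → 33051/847
APPEND 25: p_3 = 25·33051 + 1834 = 828109, q_3 = 25·847 + 47 = 21222 → 828109/21222
APPEND 14: p_4 = 14·828109 + 33051 = 11626577, q_4 = 14·21222 + 847 = 297955 → 11626577/297955
APPEND 41: p_5 = 41·11626577 + 828109 = 477517766, q_5 = 41·297955 + 21222 = 12237377 → 477517766/12237377
APPEND 4: p_6 = 4·477517766 + 11626577 = 1921697641, q_6 = 4·12237377 + 297955 = 49247463 → 1921697641/49247463
APPEND 7: p_7 = 7·1921697641 + 477517766 = 13929401253, q_7 = 7·49247463 + 12237377 = 356969618 → 13929401253/356969618
APPEND 10: p_8 = 10·13929401253 + 1921697641 = 141215710171, q_8 = 10·356969618 + 49247463 = 3618943643 → 141215710171/3618943643
APPEND 50: p_9 = 50·141215710171 + 13929401253 = 7074714909803, q_9 = 50·3618943643 + 356969618 = 181304151768 → 7074714909803/181304151768

39/1
828109/21222
11626577/297955
477517766/12237377
141215710171/3618943643
7074714909803/181304151768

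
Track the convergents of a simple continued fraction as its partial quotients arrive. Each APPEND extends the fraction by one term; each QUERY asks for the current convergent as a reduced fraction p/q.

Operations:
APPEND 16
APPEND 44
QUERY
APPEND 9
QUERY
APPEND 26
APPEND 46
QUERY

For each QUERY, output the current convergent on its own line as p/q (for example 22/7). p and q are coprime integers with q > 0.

705/44
6361/397
7646547/477233

APPEND 16: p_0 = 16·1 + 0 = 16, q_0 = 16·0 + 1 = 1 → 16/1
APPEND 44: p_1 = 44·16 + 1 = 705, q_1 = 44·1 + 0 = 44 → 705/44
APPEND 9: p_2 = 9·705 + 16 = 6361, q_2 = 9·44 + 1 = 397 → 6361/397
APPEND 26: p_3 = 26·6361 + 705 = 166091, q_3 = 26·397 + 44 = 10366 → 166091/10366
APPEND 46: p_4 = 46·166091 + 6361 = 7646547, q_4 = 46·10366 + 397 = 477233 → 7646547/477233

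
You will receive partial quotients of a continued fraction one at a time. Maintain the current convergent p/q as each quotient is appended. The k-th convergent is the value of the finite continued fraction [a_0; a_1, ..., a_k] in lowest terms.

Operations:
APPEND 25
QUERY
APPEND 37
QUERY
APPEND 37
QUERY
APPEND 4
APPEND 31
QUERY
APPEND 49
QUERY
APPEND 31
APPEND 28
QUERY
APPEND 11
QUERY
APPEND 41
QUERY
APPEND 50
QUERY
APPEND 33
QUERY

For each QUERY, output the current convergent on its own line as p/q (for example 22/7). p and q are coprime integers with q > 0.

25/1
926/37
34287/1370
4314581/172397
211552543/8452970
183959968135/7350458046
2030122092899/81117252973
83418965776994/3333157829939
4172978410942599/166739008749923
137791706526882761/5505720446577398

APPEND 25: p_0 = 25·1 + 0 = 25, q_0 = 25·0 + 1 = 1 → 25/1
APPEND 37: p_1 = 37·25 + 1 = 926, q_1 = 37·1 + 0 = 37 → 926/37
APPEND 37: p_2 = 37·926 + 25 = 34287, q_2 = 37·37 + 1 = 1370 → 34287/1370
APPEND 4: p_3 = 4·34287 + 926 = 138074, q_3 = 4·1370 + 37 = 5517 → 138074/5517
APPEND 31: p_4 = 31·138074 + 34287 = 4314581, q_4 = 31·5517 + 1370 = 172397 → 4314581/172397
APPEND 49: p_5 = 49·4314581 + 138074 = 211552543, q_5 = 49·172397 + 5517 = 8452970 → 211552543/8452970
APPEND 31: p_6 = 31·211552543 + 4314581 = 6562443414, q_6 = 31·8452970 + 172397 = 262214467 → 6562443414/262214467
APPEND 28: p_7 = 28·6562443414 + 211552543 = 183959968135, q_7 = 28·262214467 + 8452970 = 7350458046 → 183959968135/7350458046
APPEND 11: p_8 = 11·183959968135 + 6562443414 = 2030122092899, q_8 = 11·7350458046 + 262214467 = 81117252973 → 2030122092899/81117252973
APPEND 41: p_9 = 41·2030122092899 + 183959968135 = 83418965776994, q_9 = 41·81117252973 + 7350458046 = 3333157829939 → 83418965776994/3333157829939
APPEND 50: p_10 = 50·83418965776994 + 2030122092899 = 4172978410942599, q_10 = 50·3333157829939 + 81117252973 = 166739008749923 → 4172978410942599/166739008749923
APPEND 33: p_11 = 33·4172978410942599 + 83418965776994 = 137791706526882761, q_11 = 33·166739008749923 + 3333157829939 = 5505720446577398 → 137791706526882761/5505720446577398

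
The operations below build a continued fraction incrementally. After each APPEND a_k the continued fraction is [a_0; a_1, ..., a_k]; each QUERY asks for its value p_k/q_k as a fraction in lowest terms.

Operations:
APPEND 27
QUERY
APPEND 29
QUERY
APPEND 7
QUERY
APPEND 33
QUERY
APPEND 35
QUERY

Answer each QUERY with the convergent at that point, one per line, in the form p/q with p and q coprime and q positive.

27/1
784/29
5515/204
182779/6761
6402780/236839

APPEND 27: p_0 = 27·1 + 0 = 27, q_0 = 27·0 + 1 = 1 → 27/1
APPEND 29: p_1 = 29·27 + 1 = 784, q_1 = 29·1 + 0 = 29 → 784/29
APPEND 7: p_2 = 7·784 + 27 = 5515, q_2 = 7·29 + 1 = 204 → 5515/204
APPEND 33: p_3 = 33·5515 + 784 = 182779, q_3 = 33·204 + 29 = 6761 → 182779/6761
APPEND 35: p_4 = 35·182779 + 5515 = 6402780, q_4 = 35·6761 + 204 = 236839 → 6402780/236839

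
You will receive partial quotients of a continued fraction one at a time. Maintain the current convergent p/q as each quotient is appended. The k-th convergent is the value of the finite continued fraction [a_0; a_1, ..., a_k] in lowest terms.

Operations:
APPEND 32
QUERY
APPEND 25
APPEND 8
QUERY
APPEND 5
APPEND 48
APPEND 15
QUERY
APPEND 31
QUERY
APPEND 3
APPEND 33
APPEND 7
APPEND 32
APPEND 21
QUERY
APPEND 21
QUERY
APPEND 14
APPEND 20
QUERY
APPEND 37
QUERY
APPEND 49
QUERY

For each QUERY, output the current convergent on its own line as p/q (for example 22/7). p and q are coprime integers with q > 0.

APPEND 32: p_0 = 32·1 + 0 = 32, q_0 = 32·0 + 1 = 1 → 32/1
APPEND 25: p_1 = 25·32 + 1 = 801, q_1 = 25·1 + 0 = 25 → 801/25
APPEND 8: p_2 = 8·801 + 32 = 6440, q_2 = 8·25 + 1 = 201 → 6440/201
APPEND 5: p_3 = 5·6440 + 801 = 33001, q_3 = 5·201 + 25 = 1030 → 33001/1030
APPEND 48: p_4 = 48·33001 + 6440 = 1590488, q_4 = 48·1030 + 201 = 49641 → 1590488/49641
APPEND 15: p_5 = 15·1590488 + 33001 = 23890321, q_5 = 15·49641 + 1030 = 745645 → 23890321/745645
APPEND 31: p_6 = 31·23890321 + 1590488 = 742190439, q_6 = 31·745645 + 49641 = 23164636 → 742190439/23164636
APPEND 3: p_7 = 3·742190439 + 23890321 = 2250461638, q_7 = 3·23164636 + 745645 = 70239553 → 2250461638/70239553
APPEND 33: p_8 = 33·2250461638 + 742190439 = 75007424493, q_8 = 33·70239553 + 23164636 = 2341069885 → 75007424493/2341069885
APPEND 7: p_9 = 7·75007424493 + 2250461638 = 527302433089, q_9 = 7·2341069885 + 70239553 = 16457728748 → 527302433089/16457728748
APPEND 32: p_10 = 32·527302433089 + 75007424493 = 16948685283341, q_10 = 32·16457728748 + 2341069885 = 528988389821 → 16948685283341/528988389821
APPEND 21: p_11 = 21·16948685283341 + 527302433089 = 356449693383250, q_11 = 21·528988389821 + 16457728748 = 11125213914989 → 356449693383250/11125213914989
APPEND 21: p_12 = 21·356449693383250 + 16948685283341 = 7502392246331591, q_12 = 21·11125213914989 + 528988389821 = 234158480604590 → 7502392246331591/234158480604590
APPEND 14: p_13 = 14·7502392246331591 + 356449693383250 = 105389941142025524, q_13 = 14·234158480604590 + 11125213914989 = 3289343942379249 → 105389941142025524/3289343942379249
APPEND 20: p_14 = 20·105389941142025524 + 7502392246331591 = 2115301215086842071, q_14 = 20·3289343942379249 + 234158480604590 = 66021037328189570 → 2115301215086842071/66021037328189570
APPEND 37: p_15 = 37·2115301215086842071 + 105389941142025524 = 78371534899355182151, q_15 = 37·66021037328189570 + 3289343942379249 = 2446067725085393339 → 78371534899355182151/2446067725085393339
APPEND 49: p_16 = 49·78371534899355182151 + 2115301215086842071 = 3842320511283490767470, q_16 = 49·2446067725085393339 + 66021037328189570 = 119923339566512463181 → 3842320511283490767470/119923339566512463181

32/1
6440/201
23890321/745645
742190439/23164636
356449693383250/11125213914989
7502392246331591/234158480604590
2115301215086842071/66021037328189570
78371534899355182151/2446067725085393339
3842320511283490767470/119923339566512463181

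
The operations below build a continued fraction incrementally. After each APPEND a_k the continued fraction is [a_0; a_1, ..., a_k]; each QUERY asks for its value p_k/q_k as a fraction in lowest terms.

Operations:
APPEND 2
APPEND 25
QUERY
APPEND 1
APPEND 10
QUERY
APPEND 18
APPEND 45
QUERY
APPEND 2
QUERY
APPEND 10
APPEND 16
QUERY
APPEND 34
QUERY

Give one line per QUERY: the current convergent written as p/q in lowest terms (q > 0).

51/25
581/285
473576/232305
957663/469766
161760959/79349206
5509922812/2702802969

APPEND 2: p_0 = 2·1 + 0 = 2, q_0 = 2·0 + 1 = 1 → 2/1
APPEND 25: p_1 = 25·2 + 1 = 51, q_1 = 25·1 + 0 = 25 → 51/25
APPEND 1: p_2 = 1·51 + 2 = 53, q_2 = 1·25 + 1 = 26 → 53/26
APPEND 10: p_3 = 10·53 + 51 = 581, q_3 = 10·26 + 25 = 285 → 581/285
APPEND 18: p_4 = 18·581 + 53 = 10511, q_4 = 18·285 + 26 = 5156 → 10511/5156
APPEND 45: p_5 = 45·10511 + 581 = 473576, q_5 = 45·5156 + 285 = 232305 → 473576/232305
APPEND 2: p_6 = 2·473576 + 10511 = 957663, q_6 = 2·232305 + 5156 = 469766 → 957663/469766
APPEND 10: p_7 = 10·957663 + 473576 = 10050206, q_7 = 10·469766 + 232305 = 4929965 → 10050206/4929965
APPEND 16: p_8 = 16·10050206 + 957663 = 161760959, q_8 = 16·4929965 + 469766 = 79349206 → 161760959/79349206
APPEND 34: p_9 = 34·161760959 + 10050206 = 5509922812, q_9 = 34·79349206 + 4929965 = 2702802969 → 5509922812/2702802969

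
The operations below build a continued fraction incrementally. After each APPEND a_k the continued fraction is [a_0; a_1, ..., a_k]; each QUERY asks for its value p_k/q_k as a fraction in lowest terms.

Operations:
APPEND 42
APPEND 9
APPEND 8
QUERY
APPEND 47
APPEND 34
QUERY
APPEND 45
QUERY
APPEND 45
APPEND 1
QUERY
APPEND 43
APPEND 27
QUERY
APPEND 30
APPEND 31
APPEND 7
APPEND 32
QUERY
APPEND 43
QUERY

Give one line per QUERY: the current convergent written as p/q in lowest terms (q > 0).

3074/73
4928212/117033
221914397/5269925
10212990474/242533583
12137253984867/288230142212
2557250234018365358/60728448093925309
110041320579255922705/2613212636013134737

APPEND 42: p_0 = 42·1 + 0 = 42, q_0 = 42·0 + 1 = 1 → 42/1
APPEND 9: p_1 = 9·42 + 1 = 379, q_1 = 9·1 + 0 = 9 → 379/9
APPEND 8: p_2 = 8·379 + 42 = 3074, q_2 = 8·9 + 1 = 73 → 3074/73
APPEND 47: p_3 = 47·3074 + 379 = 144857, q_3 = 47·73 + 9 = 3440 → 144857/3440
APPEND 34: p_4 = 34·144857 + 3074 = 4928212, q_4 = 34·3440 + 73 = 117033 → 4928212/117033
APPEND 45: p_5 = 45·4928212 + 144857 = 221914397, q_5 = 45·117033 + 3440 = 5269925 → 221914397/5269925
APPEND 45: p_6 = 45·221914397 + 4928212 = 9991076077, q_6 = 45·5269925 + 117033 = 237263658 → 9991076077/237263658
APPEND 1: p_7 = 1·9991076077 + 221914397 = 10212990474, q_7 = 1·237263658 + 5269925 = 242533583 → 10212990474/242533583
APPEND 43: p_8 = 43·10212990474 + 9991076077 = 449149666459, q_8 = 43·242533583 + 237263658 = 10666207727 → 449149666459/10666207727
APPEND 27: p_9 = 27·449149666459 + 10212990474 = 12137253984867, q_9 = 27·10666207727 + 242533583 = 288230142212 → 12137253984867/288230142212
APPEND 30: p_10 = 30·12137253984867 + 449149666459 = 364566769212469, q_10 = 30·288230142212 + 10666207727 = 8657570474087 → 364566769212469/8657570474087
APPEND 31: p_11 = 31·364566769212469 + 12137253984867 = 11313707099571406, q_11 = 31·8657570474087 + 288230142212 = 268672914838909 → 11313707099571406/268672914838909
APPEND 7: p_12 = 7·11313707099571406 + 364566769212469 = 79560516466212311, q_12 = 7·268672914838909 + 8657570474087 = 1889367974346450 → 79560516466212311/1889367974346450
APPEND 32: p_13 = 32·79560516466212311 + 11313707099571406 = 2557250234018365358, q_13 = 32·1889367974346450 + 268672914838909 = 60728448093925309 → 2557250234018365358/60728448093925309
APPEND 43: p_14 = 43·2557250234018365358 + 79560516466212311 = 110041320579255922705, q_14 = 43·60728448093925309 + 1889367974346450 = 2613212636013134737 → 110041320579255922705/2613212636013134737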